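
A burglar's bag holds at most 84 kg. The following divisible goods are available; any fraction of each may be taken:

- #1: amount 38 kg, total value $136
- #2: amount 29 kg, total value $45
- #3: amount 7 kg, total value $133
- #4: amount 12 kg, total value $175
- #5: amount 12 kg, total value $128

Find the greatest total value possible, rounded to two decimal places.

Take in order of value per unit:
- #3 (133/7 per unit): all 7 → value 133, running total 133.00
- #4 (175/12 per unit): all 12 → value 175, running total 308.00
- #5 (128/12 per unit): all 12 → value 128, running total 436.00
- #1 (136/38 per unit): all 38 → value 136, running total 572.00
- #2 (45/29 per unit): 15 of 29 → value 15×45/29 = 23.2759, running total 595.28
Total 595.28.

595.28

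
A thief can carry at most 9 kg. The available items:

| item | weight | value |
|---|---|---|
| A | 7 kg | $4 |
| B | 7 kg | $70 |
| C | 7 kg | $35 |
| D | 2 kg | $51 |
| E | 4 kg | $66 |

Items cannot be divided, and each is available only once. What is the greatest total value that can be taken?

Check high-value combinations within 9 kg:
- B+D: weight 7+2=9, value 70+51=121
- D+E: weight 2+4=6, value 51+66=117
- C+D: weight 7+2=9, value 35+51=86
- B: weight 7, value 70
- E: weight 4, value 66
Best: $121.

$121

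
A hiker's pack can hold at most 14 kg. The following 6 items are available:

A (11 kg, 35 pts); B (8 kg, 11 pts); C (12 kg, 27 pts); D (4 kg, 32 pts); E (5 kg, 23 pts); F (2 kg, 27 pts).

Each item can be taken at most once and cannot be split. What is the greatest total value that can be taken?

This is a 0/1 knapsack; check combinations near the capacity.
- D+E+F: weight 4+5+2=11, value 32+23+27=82
- B+D+F: weight 8+4+2=14, value 11+32+27=70
- A+F: weight 11+2=13, value 35+27=62
- D+F: weight 4+2=6, value 32+27=59
- D+E: weight 4+5=9, value 32+23=55
Best: 82 pts.

82 pts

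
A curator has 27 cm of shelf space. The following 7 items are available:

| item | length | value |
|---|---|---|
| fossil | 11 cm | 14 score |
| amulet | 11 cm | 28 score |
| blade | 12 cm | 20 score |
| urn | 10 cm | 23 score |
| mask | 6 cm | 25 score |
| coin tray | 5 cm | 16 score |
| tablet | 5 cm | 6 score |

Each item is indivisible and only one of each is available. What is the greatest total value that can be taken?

76 score

Check high-value combinations within 27 cm:
- amulet+urn+mask: length 11+10+6=27, value 28+23+25=76
- amulet+mask+coin tray+tablet: length 11+6+5+5=27, value 28+25+16+6=75
- urn+mask+coin tray+tablet: length 10+6+5+5=26, value 23+25+16+6=70
Best: 76 score.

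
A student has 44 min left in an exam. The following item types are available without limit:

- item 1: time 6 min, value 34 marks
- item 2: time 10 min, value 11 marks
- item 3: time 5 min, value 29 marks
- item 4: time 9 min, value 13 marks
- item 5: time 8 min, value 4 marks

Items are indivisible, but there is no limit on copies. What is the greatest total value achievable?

252 marks

Best value-per-unit is item 3 at 29/5; filling with it alone gives 8×29 = 232.
Optimal mix: 4×item 1 + 4×item 3 → time 44, value 252.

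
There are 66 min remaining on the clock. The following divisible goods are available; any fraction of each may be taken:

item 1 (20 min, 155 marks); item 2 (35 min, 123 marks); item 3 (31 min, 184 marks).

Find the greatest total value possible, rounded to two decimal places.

391.71

Take in order of value per unit:
- item 1 (155/20 per unit): all 20 → value 155, running total 155.00
- item 3 (184/31 per unit): all 31 → value 184, running total 339.00
- item 2 (123/35 per unit): 15 of 35 → value 15×123/35 = 52.7143, running total 391.71
Total 391.71.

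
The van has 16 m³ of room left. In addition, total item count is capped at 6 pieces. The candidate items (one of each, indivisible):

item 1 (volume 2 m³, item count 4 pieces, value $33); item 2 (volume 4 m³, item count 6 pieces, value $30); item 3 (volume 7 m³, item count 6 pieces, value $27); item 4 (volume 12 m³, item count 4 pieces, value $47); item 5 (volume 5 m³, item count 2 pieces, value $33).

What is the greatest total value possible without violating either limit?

$66

Feasible sets respecting both limits:
- item 1+item 5: volume 7, item count 6, value 66
- item 4: volume 12, item count 4, value 47
- item 1: volume 2, item count 4, value 33
- item 5: volume 5, item count 2, value 33
Best: $66.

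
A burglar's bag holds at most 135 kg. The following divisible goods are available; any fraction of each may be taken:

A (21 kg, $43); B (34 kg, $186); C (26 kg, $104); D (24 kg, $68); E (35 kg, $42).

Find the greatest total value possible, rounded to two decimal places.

437.00

Take in order of value per unit:
- B (186/34 per unit): all 34 → value 186, running total 186.00
- C (104/26 per unit): all 26 → value 104, running total 290.00
- D (68/24 per unit): all 24 → value 68, running total 358.00
- A (43/21 per unit): all 21 → value 43, running total 401.00
- E (42/35 per unit): 30 of 35 → value 30×42/35 = 36.0000, running total 437.00
Total 437.00.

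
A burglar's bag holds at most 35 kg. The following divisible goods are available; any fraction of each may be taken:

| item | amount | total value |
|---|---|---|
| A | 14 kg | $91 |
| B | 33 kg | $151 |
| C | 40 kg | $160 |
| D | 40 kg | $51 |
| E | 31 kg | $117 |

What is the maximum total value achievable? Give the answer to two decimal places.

Take in order of value per unit:
- A (91/14 per unit): all 14 → value 91, running total 91.00
- B (151/33 per unit): 21 of 33 → value 21×151/33 = 96.0909, running total 187.09
Total 187.09.

187.09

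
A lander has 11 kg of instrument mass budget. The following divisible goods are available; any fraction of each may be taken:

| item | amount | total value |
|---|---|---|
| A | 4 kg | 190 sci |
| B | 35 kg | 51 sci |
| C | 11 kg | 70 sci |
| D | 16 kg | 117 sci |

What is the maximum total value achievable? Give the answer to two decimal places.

Take in order of value per unit:
- A (190/4 per unit): all 4 → value 190, running total 190.00
- D (117/16 per unit): 7 of 16 → value 7×117/16 = 51.1875, running total 241.19
Total 241.19.

241.19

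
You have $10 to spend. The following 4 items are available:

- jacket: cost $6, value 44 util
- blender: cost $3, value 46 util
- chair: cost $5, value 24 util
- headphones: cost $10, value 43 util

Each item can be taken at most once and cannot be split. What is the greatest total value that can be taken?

This is a 0/1 knapsack; check combinations near the capacity.
- jacket+blender: cost 6+3=9, value 44+46=90
- blender+chair: cost 3+5=8, value 46+24=70
- blender: cost 3, value 46
- jacket: cost 6, value 44
Best: 90 util.

90 util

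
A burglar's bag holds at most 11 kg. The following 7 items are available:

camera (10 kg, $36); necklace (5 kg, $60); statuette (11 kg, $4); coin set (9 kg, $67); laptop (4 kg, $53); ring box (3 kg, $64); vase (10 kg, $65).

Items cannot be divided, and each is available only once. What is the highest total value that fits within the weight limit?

Check high-value combinations within 11 kg:
- necklace+ring box: weight 5+3=8, value 60+64=124
- laptop+ring box: weight 4+3=7, value 53+64=117
- necklace+laptop: weight 5+4=9, value 60+53=113
- coin set: weight 9, value 67
- vase: weight 10, value 65
Best: $124.

$124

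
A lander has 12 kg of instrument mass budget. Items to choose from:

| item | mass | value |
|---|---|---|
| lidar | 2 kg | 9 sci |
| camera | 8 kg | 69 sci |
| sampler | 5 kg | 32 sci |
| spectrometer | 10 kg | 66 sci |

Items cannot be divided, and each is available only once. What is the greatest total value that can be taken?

78 sci

Check high-value combinations within 12 kg:
- lidar+camera: mass 2+8=10, value 9+69=78
- lidar+spectrometer: mass 2+10=12, value 9+66=75
- camera: mass 8, value 69
- spectrometer: mass 10, value 66
- lidar+sampler: mass 2+5=7, value 9+32=41
Best: 78 sci.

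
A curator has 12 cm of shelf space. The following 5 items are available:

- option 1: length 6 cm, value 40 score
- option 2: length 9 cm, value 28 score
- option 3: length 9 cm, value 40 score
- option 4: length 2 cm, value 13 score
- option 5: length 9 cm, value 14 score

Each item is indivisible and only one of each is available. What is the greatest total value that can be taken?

53 score

This is a 0/1 knapsack; check combinations near the capacity.
- option 1+option 4: length 6+2=8, value 40+13=53
- option 3+option 4: length 9+2=11, value 40+13=53
- option 2+option 4: length 9+2=11, value 28+13=41
- option 1: length 6, value 40
Best: 53 score.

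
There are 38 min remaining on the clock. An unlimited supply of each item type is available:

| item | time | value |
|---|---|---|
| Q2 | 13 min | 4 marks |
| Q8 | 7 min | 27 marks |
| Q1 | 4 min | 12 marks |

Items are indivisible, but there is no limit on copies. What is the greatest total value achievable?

135 marks

Best value-per-unit is Q8 at 27/7, and filling with it alone uses time 5×7=35. No mix of the others beats 5×27 = 135.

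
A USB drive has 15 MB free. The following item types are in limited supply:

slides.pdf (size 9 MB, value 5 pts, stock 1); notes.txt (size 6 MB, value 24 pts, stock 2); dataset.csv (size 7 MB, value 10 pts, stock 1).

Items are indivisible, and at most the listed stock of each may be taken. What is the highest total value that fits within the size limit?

Top feasible selections:
- 2×notes.txt: size 12, value 48
- 1×notes.txt + 1×dataset.csv: size 13, value 34
- 1×slides.pdf + 1×notes.txt: size 15, value 29
Best: 48 pts.

48 pts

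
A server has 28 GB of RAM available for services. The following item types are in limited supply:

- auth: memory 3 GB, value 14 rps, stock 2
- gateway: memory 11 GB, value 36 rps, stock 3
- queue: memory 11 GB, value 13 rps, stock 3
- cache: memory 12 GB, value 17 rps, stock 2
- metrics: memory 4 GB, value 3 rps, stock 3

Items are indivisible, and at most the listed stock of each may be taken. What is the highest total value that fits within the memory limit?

100 rps

Top feasible selections:
- 2×auth + 2×gateway: memory 28, value 100
- 1×auth + 2×gateway: memory 25, value 86
- 2×auth + 1×gateway + 1×queue: memory 28, value 77
- 2×gateway + 1×metrics: memory 26, value 75
Best: 100 rps.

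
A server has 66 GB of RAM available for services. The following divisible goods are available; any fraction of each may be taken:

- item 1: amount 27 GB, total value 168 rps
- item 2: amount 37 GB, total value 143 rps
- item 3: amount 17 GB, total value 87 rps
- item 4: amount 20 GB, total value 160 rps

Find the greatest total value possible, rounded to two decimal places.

422.73

Take in order of value per unit:
- item 4 (160/20 per unit): all 20 → value 160, running total 160.00
- item 1 (168/27 per unit): all 27 → value 168, running total 328.00
- item 3 (87/17 per unit): all 17 → value 87, running total 415.00
- item 2 (143/37 per unit): 2 of 37 → value 2×143/37 = 7.7297, running total 422.73
Total 422.73.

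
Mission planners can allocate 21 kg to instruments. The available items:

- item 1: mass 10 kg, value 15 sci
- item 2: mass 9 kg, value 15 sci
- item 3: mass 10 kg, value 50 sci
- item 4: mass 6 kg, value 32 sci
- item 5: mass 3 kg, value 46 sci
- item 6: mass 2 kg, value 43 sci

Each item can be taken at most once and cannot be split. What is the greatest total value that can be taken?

This is a 0/1 knapsack; check combinations near the capacity.
- item 3+item 4+item 5+item 6: mass 10+6+3+2=21, value 50+32+46+43=171
- item 3+item 5+item 6: mass 10+3+2=15, value 50+46+43=139
- item 2+item 4+item 5+item 6: mass 9+6+3+2=20, value 15+32+46+43=136
- item 1+item 4+item 5+item 6: mass 10+6+3+2=21, value 15+32+46+43=136
Best: 171 sci.

171 sci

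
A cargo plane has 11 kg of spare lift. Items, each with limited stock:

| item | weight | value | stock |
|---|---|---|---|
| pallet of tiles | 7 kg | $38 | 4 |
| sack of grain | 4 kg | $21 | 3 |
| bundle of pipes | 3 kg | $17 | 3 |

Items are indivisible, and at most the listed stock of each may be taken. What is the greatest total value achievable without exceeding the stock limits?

Top feasible selections:
- 2×sack of grain + 1×bundle of pipes: weight 11, value 59
- 1×pallet of tiles + 1×sack of grain: weight 11, value 59
- 1×sack of grain + 2×bundle of pipes: weight 10, value 55
Best: $59.

$59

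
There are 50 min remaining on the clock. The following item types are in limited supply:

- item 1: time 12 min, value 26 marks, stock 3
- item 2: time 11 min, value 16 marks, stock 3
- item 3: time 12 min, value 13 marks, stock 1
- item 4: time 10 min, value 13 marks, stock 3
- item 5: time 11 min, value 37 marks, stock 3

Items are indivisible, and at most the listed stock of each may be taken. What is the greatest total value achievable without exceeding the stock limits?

Top feasible selections:
- 1×item 1 + 3×item 5: time 45, value 137
- 1×item 2 + 3×item 5: time 44, value 127
- 2×item 1 + 2×item 5: time 46, value 126
Best: 137 marks.

137 marks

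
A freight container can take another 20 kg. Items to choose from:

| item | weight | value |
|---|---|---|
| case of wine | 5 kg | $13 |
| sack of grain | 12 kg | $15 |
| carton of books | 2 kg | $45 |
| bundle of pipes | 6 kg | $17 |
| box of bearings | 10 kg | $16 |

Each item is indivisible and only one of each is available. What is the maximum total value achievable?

This is a 0/1 knapsack; check combinations near the capacity.
- carton of books+bundle of pipes+box of bearings: weight 2+6+10=18, value 45+17+16=78
- sack of grain+carton of books+bundle of pipes: weight 12+2+6=20, value 15+45+17=77
- case of wine+carton of books+bundle of pipes: weight 5+2+6=13, value 13+45+17=75
Best: $78.

$78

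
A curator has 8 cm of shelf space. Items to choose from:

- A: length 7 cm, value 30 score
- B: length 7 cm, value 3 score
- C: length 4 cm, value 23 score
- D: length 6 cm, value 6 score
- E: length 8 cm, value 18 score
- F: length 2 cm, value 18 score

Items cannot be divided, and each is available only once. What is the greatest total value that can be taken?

41 score

Check high-value combinations within 8 cm:
- C+F: length 4+2=6, value 23+18=41
- A: length 7, value 30
- D+F: length 6+2=8, value 6+18=24
- C: length 4, value 23
Best: 41 score.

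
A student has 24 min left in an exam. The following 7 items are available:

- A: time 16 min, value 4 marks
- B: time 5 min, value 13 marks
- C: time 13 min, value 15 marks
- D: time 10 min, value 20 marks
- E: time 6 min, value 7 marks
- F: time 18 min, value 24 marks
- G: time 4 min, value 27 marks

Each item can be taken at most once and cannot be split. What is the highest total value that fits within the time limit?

Check high-value combinations within 24 min:
- B+D+G: time 5+10+4=19, value 13+20+27=60
- B+C+G: time 5+13+4=22, value 13+15+27=55
- D+E+G: time 10+6+4=20, value 20+7+27=54
Best: 60 marks.

60 marks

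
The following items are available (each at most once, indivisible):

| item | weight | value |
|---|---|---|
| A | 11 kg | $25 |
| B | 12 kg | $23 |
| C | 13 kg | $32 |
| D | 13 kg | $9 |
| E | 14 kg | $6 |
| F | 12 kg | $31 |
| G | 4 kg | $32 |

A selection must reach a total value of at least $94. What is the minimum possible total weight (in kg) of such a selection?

Subsets with value ≥ 94, sorted by total weight:
- C+F+G: weight 29, value 95
- A+B+F+G: weight 39, value 111
- A+C+F+G: weight 40, value 120
Minimum weight: 29 kg.

29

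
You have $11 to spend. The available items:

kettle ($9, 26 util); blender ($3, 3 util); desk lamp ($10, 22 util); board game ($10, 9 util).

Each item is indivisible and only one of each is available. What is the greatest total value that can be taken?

Check high-value combinations within $11:
- kettle: cost 9, value 26
- desk lamp: cost 10, value 22
- board game: cost 10, value 9
- blender: cost 3, value 3
Best: 26 util.

26 util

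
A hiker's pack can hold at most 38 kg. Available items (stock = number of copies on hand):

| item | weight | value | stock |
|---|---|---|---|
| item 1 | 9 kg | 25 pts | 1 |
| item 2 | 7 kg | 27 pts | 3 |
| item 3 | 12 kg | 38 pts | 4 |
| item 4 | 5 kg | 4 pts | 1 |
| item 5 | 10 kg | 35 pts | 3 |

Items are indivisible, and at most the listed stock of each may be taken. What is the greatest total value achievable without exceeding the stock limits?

132 pts

Best selections within weight 38 and stock limits:
- 1×item 2 + 3×item 5: weight 37, value 132
- 2×item 2 + 2×item 3: weight 38, value 130
- 2×item 2 + 1×item 3 + 1×item 5: weight 36, value 127
- 1×item 1 + 1×item 2 + 1×item 3 + 1×item 5: weight 38, value 125
Best: 132 pts.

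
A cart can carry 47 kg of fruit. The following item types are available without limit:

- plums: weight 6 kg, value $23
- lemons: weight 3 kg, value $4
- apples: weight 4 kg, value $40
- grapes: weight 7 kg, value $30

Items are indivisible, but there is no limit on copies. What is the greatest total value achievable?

$444

Best value-per-unit is apples at 40/4; filling with it alone gives 11×40 = 440.
Optimal mix: 1×lemons + 11×apples → weight 47, value 444.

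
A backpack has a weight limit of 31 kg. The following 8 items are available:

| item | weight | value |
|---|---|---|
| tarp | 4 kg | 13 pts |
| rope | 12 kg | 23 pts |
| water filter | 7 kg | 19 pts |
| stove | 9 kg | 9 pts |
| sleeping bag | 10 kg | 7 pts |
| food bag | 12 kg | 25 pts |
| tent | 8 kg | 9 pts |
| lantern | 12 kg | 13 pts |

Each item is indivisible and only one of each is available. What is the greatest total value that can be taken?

Check high-value combinations within 31 kg:
- rope+water filter+food bag: weight 12+7+12=31, value 23+19+25=67
- tarp+water filter+food bag+tent: weight 4+7+12+8=31, value 13+19+25+9=66
- tarp+rope+water filter+tent: weight 4+12+7+8=31, value 13+23+19+9=64
- tarp+rope+food bag: weight 4+12+12=28, value 13+23+25=61
- tarp+water filter+food bag: weight 4+7+12=23, value 13+19+25=57
Best: 67 pts.

67 pts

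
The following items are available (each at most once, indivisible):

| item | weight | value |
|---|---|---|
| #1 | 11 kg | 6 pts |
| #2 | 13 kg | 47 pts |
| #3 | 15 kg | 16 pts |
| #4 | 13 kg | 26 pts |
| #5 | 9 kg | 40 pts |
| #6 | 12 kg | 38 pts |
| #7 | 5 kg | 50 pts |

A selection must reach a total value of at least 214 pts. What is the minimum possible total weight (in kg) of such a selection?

67

Subsets with value ≥ 214, sorted by total weight:
- #2+#3+#4+#5+#6+#7: weight 67, value 217
- #1+#2+#3+#4+#5+#6+#7: weight 78, value 223
Minimum weight: 67 kg.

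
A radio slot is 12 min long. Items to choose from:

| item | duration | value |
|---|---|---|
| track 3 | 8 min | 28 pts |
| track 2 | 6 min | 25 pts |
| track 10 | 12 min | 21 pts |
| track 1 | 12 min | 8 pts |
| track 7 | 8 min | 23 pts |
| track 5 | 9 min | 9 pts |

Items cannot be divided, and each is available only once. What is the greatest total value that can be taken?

This is a 0/1 knapsack; check combinations near the capacity.
- track 3: duration 8, value 28
- track 2: duration 6, value 25
- track 7: duration 8, value 23
Best: 28 pts.

28 pts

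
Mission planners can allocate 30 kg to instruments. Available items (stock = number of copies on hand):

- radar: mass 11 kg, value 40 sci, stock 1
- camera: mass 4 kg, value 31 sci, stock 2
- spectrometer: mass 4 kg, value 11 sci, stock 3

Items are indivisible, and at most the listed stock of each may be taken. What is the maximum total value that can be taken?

Top feasible selections:
- 1×radar + 2×camera + 2×spectrometer: mass 27, value 124
- 1×radar + 2×camera + 1×spectrometer: mass 23, value 113
Best: 124 sci.

124 sci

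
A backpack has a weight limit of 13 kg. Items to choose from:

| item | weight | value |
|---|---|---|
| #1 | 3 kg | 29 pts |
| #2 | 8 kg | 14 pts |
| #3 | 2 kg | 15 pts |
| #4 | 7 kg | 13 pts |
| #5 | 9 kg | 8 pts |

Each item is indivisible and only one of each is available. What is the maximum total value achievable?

58 pts

Check high-value combinations within 13 kg:
- #1+#2+#3: weight 3+8+2=13, value 29+14+15=58
- #1+#3+#4: weight 3+2+7=12, value 29+15+13=57
- #1+#3: weight 3+2=5, value 29+15=44
- #1+#2: weight 3+8=11, value 29+14=43
- #1+#4: weight 3+7=10, value 29+13=42
Best: 58 pts.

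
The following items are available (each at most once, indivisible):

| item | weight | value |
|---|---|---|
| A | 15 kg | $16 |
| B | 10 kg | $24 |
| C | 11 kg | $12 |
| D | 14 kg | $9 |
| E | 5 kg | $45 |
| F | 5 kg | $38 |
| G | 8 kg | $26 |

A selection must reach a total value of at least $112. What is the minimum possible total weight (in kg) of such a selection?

28

Subsets with value ≥ 112, sorted by total weight:
- B+E+F+G: weight 28, value 133
- C+E+F+G: weight 29, value 121
- B+C+E+F: weight 31, value 119
- D+E+F+G: weight 32, value 118
Minimum weight: 28 kg.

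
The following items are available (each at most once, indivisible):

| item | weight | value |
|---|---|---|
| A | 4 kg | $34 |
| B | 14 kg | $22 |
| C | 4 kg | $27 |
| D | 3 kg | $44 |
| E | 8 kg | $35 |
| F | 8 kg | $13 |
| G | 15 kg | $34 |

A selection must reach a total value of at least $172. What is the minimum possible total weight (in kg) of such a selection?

34

Subsets with value ≥ 172, sorted by total weight:
- A+C+D+E+G: weight 34, value 174
- A+B+C+D+E+F: weight 41, value 175
- A+C+D+E+F+G: weight 42, value 187
- A+B+C+D+E+G: weight 48, value 196
Minimum weight: 34 kg.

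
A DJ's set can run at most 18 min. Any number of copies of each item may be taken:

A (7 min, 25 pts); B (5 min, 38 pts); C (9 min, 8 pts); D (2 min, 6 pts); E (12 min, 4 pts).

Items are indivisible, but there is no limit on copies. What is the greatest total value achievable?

120 pts

Best value-per-unit is B at 38/5; filling with it alone gives 3×38 = 114.
Optimal mix: 3×B + 1×D → duration 17, value 120.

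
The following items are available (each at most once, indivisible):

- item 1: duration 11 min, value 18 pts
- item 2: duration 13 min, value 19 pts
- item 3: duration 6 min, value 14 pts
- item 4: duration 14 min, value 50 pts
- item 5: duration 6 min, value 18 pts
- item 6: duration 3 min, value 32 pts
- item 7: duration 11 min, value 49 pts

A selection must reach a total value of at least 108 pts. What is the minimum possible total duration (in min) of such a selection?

Subsets with value ≥ 108, sorted by total duration:
- item 3+item 5+item 6+item 7: duration 26, value 113
- item 4+item 6+item 7: duration 28, value 131
- item 3+item 4+item 5+item 6: duration 29, value 114
Minimum duration: 26 min.

26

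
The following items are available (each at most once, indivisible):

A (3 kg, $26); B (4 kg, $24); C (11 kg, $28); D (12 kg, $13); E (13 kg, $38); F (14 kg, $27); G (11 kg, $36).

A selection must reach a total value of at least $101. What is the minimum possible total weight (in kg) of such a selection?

29

Subsets with value ≥ 101, sorted by total weight:
- A+B+C+G: weight 29, value 114
- A+B+E+G: weight 31, value 124
Minimum weight: 29 kg.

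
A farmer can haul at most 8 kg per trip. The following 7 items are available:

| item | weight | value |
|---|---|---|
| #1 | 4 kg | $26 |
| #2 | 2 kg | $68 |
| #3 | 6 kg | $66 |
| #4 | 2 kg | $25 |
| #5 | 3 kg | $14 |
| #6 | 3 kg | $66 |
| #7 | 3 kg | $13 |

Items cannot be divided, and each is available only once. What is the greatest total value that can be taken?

$159

Check high-value combinations within 8 kg:
- #2+#4+#6: weight 2+2+3=7, value 68+25+66=159
- #2+#5+#6: weight 2+3+3=8, value 68+14+66=148
- #2+#6+#7: weight 2+3+3=8, value 68+66+13=147
- #2+#6: weight 2+3=5, value 68+66=134
Best: $159.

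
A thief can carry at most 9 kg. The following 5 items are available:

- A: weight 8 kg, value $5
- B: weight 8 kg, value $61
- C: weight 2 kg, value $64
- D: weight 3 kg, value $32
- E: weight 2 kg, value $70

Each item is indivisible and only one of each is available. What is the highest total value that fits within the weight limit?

Check high-value combinations within 9 kg:
- C+D+E: weight 2+3+2=7, value 64+32+70=166
- C+E: weight 2+2=4, value 64+70=134
- D+E: weight 3+2=5, value 32+70=102
- C+D: weight 2+3=5, value 64+32=96
Best: $166.

$166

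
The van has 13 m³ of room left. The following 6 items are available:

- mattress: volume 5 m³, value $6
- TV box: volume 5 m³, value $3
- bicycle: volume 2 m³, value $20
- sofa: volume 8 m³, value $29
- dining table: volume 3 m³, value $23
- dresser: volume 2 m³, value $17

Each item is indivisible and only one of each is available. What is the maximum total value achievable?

$72

This is a 0/1 knapsack; check combinations near the capacity.
- bicycle+sofa+dining table: volume 2+8+3=13, value 20+29+23=72
- sofa+dining table+dresser: volume 8+3+2=13, value 29+23+17=69
- bicycle+sofa+dresser: volume 2+8+2=12, value 20+29+17=66
- mattress+bicycle+dining table+dresser: volume 5+2+3+2=12, value 6+20+23+17=66
Best: $72.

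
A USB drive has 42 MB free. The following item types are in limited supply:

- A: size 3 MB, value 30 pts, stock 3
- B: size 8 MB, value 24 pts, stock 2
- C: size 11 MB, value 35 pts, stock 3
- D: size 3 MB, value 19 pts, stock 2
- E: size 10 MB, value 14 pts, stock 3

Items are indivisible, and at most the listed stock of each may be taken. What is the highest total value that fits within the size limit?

211 pts

Best selections within size 42 and stock limits:
- 3×A + 2×B + 1×C + 2×D: size 42, value 211
- 3×A + 1×B + 2×C + 1×D: size 42, value 203
Best: 211 pts.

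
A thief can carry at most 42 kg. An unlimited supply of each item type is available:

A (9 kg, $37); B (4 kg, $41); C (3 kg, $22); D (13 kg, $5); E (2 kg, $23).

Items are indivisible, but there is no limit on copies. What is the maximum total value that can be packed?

$483

Best value-per-unit is E at 23/2, and filling with it alone uses weight 21×2=42. No mix of the others beats 21×23 = 483.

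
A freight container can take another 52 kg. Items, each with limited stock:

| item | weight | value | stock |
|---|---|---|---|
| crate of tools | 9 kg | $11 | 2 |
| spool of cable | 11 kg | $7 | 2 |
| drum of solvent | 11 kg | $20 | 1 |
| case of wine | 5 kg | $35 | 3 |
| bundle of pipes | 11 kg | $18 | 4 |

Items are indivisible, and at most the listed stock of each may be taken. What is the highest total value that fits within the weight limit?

$161

Best selections within weight 52 and stock limits:
- 1×drum of solvent + 3×case of wine + 2×bundle of pipes: weight 48, value 161
- 3×case of wine + 3×bundle of pipes: weight 48, value 159
- 1×crate of tools + 1×drum of solvent + 3×case of wine + 1×bundle of pipes: weight 46, value 154
- 1×crate of tools + 3×case of wine + 2×bundle of pipes: weight 46, value 152
Best: $161.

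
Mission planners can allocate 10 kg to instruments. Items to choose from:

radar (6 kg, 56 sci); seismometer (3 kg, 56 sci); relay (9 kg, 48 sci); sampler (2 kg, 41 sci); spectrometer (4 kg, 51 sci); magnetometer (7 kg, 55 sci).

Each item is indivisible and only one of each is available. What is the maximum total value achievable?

Check high-value combinations within 10 kg:
- seismometer+sampler+spectrometer: mass 3+2+4=9, value 56+41+51=148
- radar+seismometer: mass 6+3=9, value 56+56=112
- seismometer+magnetometer: mass 3+7=10, value 56+55=111
- seismometer+spectrometer: mass 3+4=7, value 56+51=107
Best: 148 sci.

148 sci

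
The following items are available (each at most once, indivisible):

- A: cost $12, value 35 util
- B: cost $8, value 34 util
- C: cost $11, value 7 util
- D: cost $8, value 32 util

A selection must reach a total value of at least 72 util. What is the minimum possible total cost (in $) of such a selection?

27

Subsets with value ≥ 72, sorted by total cost:
- B+C+D: cost 27, value 73
- A+B+D: cost 28, value 101
- A+B+C: cost 31, value 76
- A+C+D: cost 31, value 74
Minimum cost: 27 $.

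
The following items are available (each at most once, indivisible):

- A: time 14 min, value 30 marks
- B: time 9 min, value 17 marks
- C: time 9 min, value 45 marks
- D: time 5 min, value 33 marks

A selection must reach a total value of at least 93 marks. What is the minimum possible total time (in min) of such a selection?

23

Subsets with value ≥ 93, sorted by total time:
- B+C+D: time 23, value 95
- A+C+D: time 28, value 108
- A+B+C+D: time 37, value 125
Minimum time: 23 min.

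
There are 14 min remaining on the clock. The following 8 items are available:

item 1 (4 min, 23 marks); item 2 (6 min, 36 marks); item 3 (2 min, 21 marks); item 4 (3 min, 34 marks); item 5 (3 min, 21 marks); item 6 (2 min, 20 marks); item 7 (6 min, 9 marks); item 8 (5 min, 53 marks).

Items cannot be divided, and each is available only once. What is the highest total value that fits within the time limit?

131 marks

Check high-value combinations within 14 min:
- item 1+item 3+item 4+item 8: time 4+2+3+5=14, value 23+21+34+53=131
- item 1+item 4+item 6+item 8: time 4+3+2+5=14, value 23+34+20+53=130
- item 3+item 4+item 5+item 8: time 2+3+3+5=13, value 21+34+21+53=129
- item 3+item 4+item 6+item 8: time 2+3+2+5=12, value 21+34+20+53=128
- item 4+item 5+item 6+item 8: time 3+3+2+5=13, value 34+21+20+53=128
Best: 131 marks.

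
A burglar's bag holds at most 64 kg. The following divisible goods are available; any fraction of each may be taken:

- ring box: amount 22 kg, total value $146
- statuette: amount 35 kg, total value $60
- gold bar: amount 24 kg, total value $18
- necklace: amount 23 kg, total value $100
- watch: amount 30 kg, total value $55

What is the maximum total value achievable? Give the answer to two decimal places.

Take in order of value per unit:
- ring box (146/22 per unit): all 22 → value 146, running total 146.00
- necklace (100/23 per unit): all 23 → value 100, running total 246.00
- watch (55/30 per unit): 19 of 30 → value 19×55/30 = 34.8333, running total 280.83
Total 280.83.

280.83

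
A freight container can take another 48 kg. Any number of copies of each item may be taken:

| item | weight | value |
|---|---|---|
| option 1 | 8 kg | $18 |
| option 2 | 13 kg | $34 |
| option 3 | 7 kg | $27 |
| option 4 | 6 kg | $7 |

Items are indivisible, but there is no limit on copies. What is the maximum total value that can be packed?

Best value-per-unit is option 3 at 27/7; filling with it alone gives 6×27 = 162.
Optimal mix: 1×option 2 + 5×option 3 → weight 48, value 169.

$169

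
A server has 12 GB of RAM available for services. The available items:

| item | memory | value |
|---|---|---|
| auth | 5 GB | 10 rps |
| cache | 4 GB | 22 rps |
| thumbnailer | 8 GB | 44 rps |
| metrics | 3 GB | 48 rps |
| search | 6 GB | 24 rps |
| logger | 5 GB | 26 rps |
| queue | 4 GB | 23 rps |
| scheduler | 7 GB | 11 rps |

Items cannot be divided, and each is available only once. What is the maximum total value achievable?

97 rps

Check high-value combinations within 12 GB:
- metrics+logger+queue: memory 3+5+4=12, value 48+26+23=97
- cache+metrics+logger: memory 4+3+5=12, value 22+48+26=96
- cache+metrics+queue: memory 4+3+4=11, value 22+48+23=93
- thumbnailer+metrics: memory 8+3=11, value 44+48=92
- auth+metrics+queue: memory 5+3+4=12, value 10+48+23=81
Best: 97 rps.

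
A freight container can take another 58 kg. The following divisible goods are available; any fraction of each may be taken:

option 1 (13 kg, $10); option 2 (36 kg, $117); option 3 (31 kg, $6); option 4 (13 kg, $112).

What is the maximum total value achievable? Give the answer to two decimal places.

Take in order of value per unit:
- option 4 (112/13 per unit): all 13 → value 112, running total 112.00
- option 2 (117/36 per unit): all 36 → value 117, running total 229.00
- option 1 (10/13 per unit): 9 of 13 → value 9×10/13 = 6.9231, running total 235.92
Total 235.92.

235.92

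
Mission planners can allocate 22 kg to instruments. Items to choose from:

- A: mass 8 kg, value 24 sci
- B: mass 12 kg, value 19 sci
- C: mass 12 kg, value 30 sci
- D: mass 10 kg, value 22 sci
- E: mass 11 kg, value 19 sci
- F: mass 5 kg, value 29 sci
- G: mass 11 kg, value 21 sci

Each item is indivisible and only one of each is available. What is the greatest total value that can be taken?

This is a 0/1 knapsack; check combinations near the capacity.
- C+F: mass 12+5=17, value 30+29=59
- A+C: mass 8+12=20, value 24+30=54
- A+F: mass 8+5=13, value 24+29=53
Best: 59 sci.

59 sci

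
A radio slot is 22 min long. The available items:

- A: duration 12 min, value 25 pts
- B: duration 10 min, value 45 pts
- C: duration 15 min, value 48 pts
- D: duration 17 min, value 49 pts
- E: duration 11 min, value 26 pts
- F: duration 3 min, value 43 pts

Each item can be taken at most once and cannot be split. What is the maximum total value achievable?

92 pts

Check high-value combinations within 22 min:
- D+F: duration 17+3=20, value 49+43=92
- C+F: duration 15+3=18, value 48+43=91
- B+F: duration 10+3=13, value 45+43=88
Best: 92 pts.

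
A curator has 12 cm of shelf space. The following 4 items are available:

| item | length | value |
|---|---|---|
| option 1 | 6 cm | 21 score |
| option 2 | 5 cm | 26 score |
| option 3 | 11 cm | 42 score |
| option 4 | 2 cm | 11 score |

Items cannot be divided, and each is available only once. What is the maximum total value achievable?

This is a 0/1 knapsack; check combinations near the capacity.
- option 1+option 2: length 6+5=11, value 21+26=47
- option 3: length 11, value 42
- option 2+option 4: length 5+2=7, value 26+11=37
- option 1+option 4: length 6+2=8, value 21+11=32
- option 2: length 5, value 26
Best: 47 score.

47 score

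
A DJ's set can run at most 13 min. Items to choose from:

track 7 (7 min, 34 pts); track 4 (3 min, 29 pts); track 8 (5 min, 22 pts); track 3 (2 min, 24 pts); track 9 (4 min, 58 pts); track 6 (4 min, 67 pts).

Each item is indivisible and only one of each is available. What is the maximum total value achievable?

178 pts

Check high-value combinations within 13 min:
- track 4+track 3+track 9+track 6: duration 3+2+4+4=13, value 29+24+58+67=178
- track 4+track 9+track 6: duration 3+4+4=11, value 29+58+67=154
- track 3+track 9+track 6: duration 2+4+4=10, value 24+58+67=149
Best: 178 pts.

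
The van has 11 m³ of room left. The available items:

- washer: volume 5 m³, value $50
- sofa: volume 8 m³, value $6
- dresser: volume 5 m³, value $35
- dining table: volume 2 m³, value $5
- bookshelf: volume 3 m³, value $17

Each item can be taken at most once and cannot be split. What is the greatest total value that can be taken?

Check high-value combinations within 11 m³:
- washer+dresser: volume 5+5=10, value 50+35=85
- washer+dining table+bookshelf: volume 5+2+3=10, value 50+5+17=72
- washer+bookshelf: volume 5+3=8, value 50+17=67
Best: $85.

$85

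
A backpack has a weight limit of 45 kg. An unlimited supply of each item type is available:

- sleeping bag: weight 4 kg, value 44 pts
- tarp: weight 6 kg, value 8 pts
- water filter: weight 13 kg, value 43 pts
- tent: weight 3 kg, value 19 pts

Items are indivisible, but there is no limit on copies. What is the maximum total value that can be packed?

Best value-per-unit is sleeping bag at 44/4, and filling with it alone uses weight 11×4=44. No mix of the others beats 11×44 = 484.

484 pts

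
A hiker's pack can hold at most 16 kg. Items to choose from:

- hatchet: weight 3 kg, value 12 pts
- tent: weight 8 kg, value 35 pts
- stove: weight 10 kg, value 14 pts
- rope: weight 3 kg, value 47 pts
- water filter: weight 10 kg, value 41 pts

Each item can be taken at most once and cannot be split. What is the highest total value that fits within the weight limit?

Check high-value combinations within 16 kg:
- hatchet+rope+water filter: weight 3+3+10=16, value 12+47+41=100
- hatchet+tent+rope: weight 3+8+3=14, value 12+35+47=94
- rope+water filter: weight 3+10=13, value 47+41=88
- tent+rope: weight 8+3=11, value 35+47=82
Best: 100 pts.

100 pts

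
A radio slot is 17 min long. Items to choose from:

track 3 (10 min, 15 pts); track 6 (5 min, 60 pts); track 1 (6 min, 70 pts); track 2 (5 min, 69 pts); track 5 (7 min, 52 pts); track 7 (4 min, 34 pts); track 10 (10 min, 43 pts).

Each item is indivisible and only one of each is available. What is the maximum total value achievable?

199 pts

Check high-value combinations within 17 min:
- track 6+track 1+track 2: duration 5+6+5=16, value 60+70+69=199
- track 6+track 2+track 5: duration 5+5+7=17, value 60+69+52=181
- track 1+track 2+track 7: duration 6+5+4=15, value 70+69+34=173
- track 6+track 1+track 7: duration 5+6+4=15, value 60+70+34=164
Best: 199 pts.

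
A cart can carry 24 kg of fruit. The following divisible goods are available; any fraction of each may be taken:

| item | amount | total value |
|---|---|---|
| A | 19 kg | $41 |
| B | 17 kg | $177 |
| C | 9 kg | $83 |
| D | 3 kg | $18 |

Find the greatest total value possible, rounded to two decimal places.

241.56

Take in order of value per unit:
- B (177/17 per unit): all 17 → value 177, running total 177.00
- C (83/9 per unit): 7 of 9 → value 7×83/9 = 64.5556, running total 241.56
Total 241.56.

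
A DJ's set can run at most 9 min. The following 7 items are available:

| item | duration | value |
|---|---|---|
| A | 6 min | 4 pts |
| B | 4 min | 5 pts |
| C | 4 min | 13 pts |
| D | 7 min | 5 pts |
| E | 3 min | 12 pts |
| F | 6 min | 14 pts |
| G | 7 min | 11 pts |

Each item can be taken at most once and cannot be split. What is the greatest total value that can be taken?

Check high-value combinations within 9 min:
- E+F: duration 3+6=9, value 12+14=26
- C+E: duration 4+3=7, value 13+12=25
- B+C: duration 4+4=8, value 5+13=18
Best: 26 pts.

26 pts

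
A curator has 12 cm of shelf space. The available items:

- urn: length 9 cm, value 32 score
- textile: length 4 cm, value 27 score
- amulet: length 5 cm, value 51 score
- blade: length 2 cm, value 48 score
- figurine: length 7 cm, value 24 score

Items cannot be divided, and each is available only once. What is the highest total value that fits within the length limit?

126 score

Check high-value combinations within 12 cm:
- textile+amulet+blade: length 4+5+2=11, value 27+51+48=126
- amulet+blade: length 5+2=7, value 51+48=99
- urn+blade: length 9+2=11, value 32+48=80
- textile+amulet: length 4+5=9, value 27+51=78
Best: 126 score.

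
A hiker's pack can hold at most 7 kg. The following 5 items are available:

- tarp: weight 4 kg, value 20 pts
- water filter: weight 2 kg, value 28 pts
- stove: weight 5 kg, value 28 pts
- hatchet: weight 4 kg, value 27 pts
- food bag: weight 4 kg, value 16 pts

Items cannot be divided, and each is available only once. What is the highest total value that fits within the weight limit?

56 pts

Check high-value combinations within 7 kg:
- water filter+stove: weight 2+5=7, value 28+28=56
- water filter+hatchet: weight 2+4=6, value 28+27=55
- tarp+water filter: weight 4+2=6, value 20+28=48
- water filter+food bag: weight 2+4=6, value 28+16=44
- water filter: weight 2, value 28
Best: 56 pts.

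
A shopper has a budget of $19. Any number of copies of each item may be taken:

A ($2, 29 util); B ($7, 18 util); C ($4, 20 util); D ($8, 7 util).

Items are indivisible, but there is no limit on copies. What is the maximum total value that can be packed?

261 util

Best value-per-unit is A at 29/2, and filling with it alone uses cost 9×2=18. No mix of the others beats 9×29 = 261.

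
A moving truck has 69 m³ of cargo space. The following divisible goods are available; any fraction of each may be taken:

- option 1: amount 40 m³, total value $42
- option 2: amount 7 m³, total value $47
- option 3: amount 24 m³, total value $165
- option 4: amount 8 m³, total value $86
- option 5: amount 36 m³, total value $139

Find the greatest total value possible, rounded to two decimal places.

413.83

Take in order of value per unit:
- option 4 (86/8 per unit): all 8 → value 86, running total 86.00
- option 3 (165/24 per unit): all 24 → value 165, running total 251.00
- option 2 (47/7 per unit): all 7 → value 47, running total 298.00
- option 5 (139/36 per unit): 30 of 36 → value 30×139/36 = 115.8333, running total 413.83
Total 413.83.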